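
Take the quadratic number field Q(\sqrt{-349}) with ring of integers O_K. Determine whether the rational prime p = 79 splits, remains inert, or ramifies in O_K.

split

-349 mod 4 = 3, hence disc K = 4·(-349) = -1396 and O_K = ℤ[√-349].
Since gcd(79, -1396) = 1 the prime 79 does not ramify.
(-349/79) = 46^39 mod 79 = 1, giving Legendre symbol 1.
(-349/79) = 1, so 79 splits.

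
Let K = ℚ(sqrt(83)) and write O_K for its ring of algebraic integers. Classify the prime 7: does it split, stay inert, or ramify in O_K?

7 remains inert

Since 83 ≢ 1 mod 4, the ring of integers is ℤ[√83] with discriminant 4·83 = 332.
disc(K) = 332 is not divisible by 7; 7 is unramified.
Euler's criterion: 83^3 mod 7 = 6. Thus (83|7) = -1.
d is a non-residue mod p, hence 7 remains inert in O_K.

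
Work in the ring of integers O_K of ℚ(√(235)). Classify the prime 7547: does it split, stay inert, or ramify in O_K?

p splits

Since 235 ≢ 1 mod 4, the ring of integers is ℤ[√235] with discriminant 4·235 = 940.
disc(K) = 940 is not divisible by 7547; 7547 is unramified.
Legendre symbol by Euler's criterion: (235/7547) ≡ 235^3773 ≡ 1 (mod 7547), i.e. (235/7547) = 1.
(235/7547) = 1, so 7547 splits.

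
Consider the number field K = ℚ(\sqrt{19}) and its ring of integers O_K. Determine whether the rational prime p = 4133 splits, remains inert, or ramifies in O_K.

d = 19 ≡ 3 (mod 4), so O_K = ℤ[√19] and disc(K) = 4d = 76.
disc(K) = 76 is not divisible by 4133; 4133 is unramified.
(19/4133) = 19^2066 mod 4133 = 4132, giving Legendre symbol -1.
(19/4133) = -1, so 4133 is inert.

inert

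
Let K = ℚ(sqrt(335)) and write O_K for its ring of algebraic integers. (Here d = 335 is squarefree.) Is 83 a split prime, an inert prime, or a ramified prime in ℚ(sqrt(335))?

83 splits in O_K

Since 335 ≢ 1 mod 4, the ring of integers is ℤ[√335] with discriminant 4·335 = 1340.
Since gcd(83, 1340) = 1 the prime 83 does not ramify.
Legendre symbol by Euler's criterion: (335/83) ≡ 335^41 ≡ 1 (mod 83), i.e. (335/83) = 1.
Legendre symbol 1 ⇒ 83 is split.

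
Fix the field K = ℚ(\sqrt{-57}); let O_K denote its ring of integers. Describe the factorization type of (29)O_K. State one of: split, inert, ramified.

29 splits in O_K

d = -57 ≡ 3 (mod 4), so O_K = ℤ[√-57] and disc(K) = 4d = -228.
disc(K) = -228 is not divisible by 29; 29 is unramified.
Compute (-57/29) via Euler: 1^((29-1)/2) mod 29 = 1, so (-57/29) = 1.
Legendre symbol 1 ⇒ 29 is split.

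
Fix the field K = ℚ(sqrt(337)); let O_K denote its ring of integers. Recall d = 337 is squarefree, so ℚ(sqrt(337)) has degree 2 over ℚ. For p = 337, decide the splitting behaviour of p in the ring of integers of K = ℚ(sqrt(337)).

ramifies in O_K

d = 337 ≡ 1 (mod 4), so O_K = ℤ[(1+√337)/2] and disc(K) = d = 337.
Ramification test: 337 | 337. The prime 337 ramifies in K.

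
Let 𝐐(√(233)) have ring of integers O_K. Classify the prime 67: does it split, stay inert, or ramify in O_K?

67 remains inert

Since 233 ≡ 1 mod 4, the ring of integers is ℤ[(1+√233)/2] with discriminant 233.
Since gcd(67, 233) = 1 the prime 67 does not ramify.
Legendre symbol by Euler's criterion: (233/67) ≡ 233^33 ≡ 66 (mod 67), i.e. (233/67) = -1.
(233/67) = -1, so 67 is inert.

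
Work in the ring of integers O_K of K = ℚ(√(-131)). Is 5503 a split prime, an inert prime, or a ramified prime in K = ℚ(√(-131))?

Since -131 ≡ 1 mod 4, the ring of integers is ℤ[(1+√-131)/2] with discriminant -131.
5503 ∤ -131, so 5503 is unramified.
Legendre symbol by Euler's criterion: (-131/5503) ≡ (-131)^2751 ≡ 1 (mod 5503), i.e. (-131/5503) = 1.
(-131/5503) = 1, so 5503 splits.

split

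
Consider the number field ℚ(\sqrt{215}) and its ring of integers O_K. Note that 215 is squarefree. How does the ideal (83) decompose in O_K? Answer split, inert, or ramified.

Since 215 ≢ 1 mod 4, the ring of integers is ℤ[√215] with discriminant 4·215 = 860.
Since gcd(83, 860) = 1 the prime 83 does not ramify.
(215/83) = 49^41 mod 83 = 1, giving Legendre symbol 1.
Legendre symbol 1 ⇒ 83 is split.

83 splits in O_K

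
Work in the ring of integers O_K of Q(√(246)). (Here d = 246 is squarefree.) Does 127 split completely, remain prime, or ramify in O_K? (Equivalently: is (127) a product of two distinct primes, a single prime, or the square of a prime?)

d = 246 ≡ 2 (mod 4), so O_K = ℤ[√246] and disc(K) = 4d = 984.
127 ∤ 984, so 127 is unramified.
Euler's criterion: 246^63 mod 127 = 126. Thus (246|127) = -1.
d is a non-residue mod p, hence 127 remains inert in O_K.

remains prime (inert)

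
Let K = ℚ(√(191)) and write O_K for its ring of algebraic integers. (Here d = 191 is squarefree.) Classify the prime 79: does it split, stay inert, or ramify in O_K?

remains prime (inert)

d = 191 ≡ 3 (mod 4), so O_K = ℤ[√191] and disc(K) = 4d = 764.
disc(K) = 764 is not divisible by 79; 79 is unramified.
Euler's criterion: 191^39 mod 79 = 78. Thus (191|79) = -1.
Legendre symbol -1 ⇒ 79 is inert.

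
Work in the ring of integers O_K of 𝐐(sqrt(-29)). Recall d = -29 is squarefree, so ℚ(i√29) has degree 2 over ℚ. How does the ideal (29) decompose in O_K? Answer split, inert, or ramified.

d = -29 ≡ 3 (mod 4), so O_K = ℤ[√-29] and disc(K) = 4d = -116.
Ramification test: 29 | -116. The prime 29 ramifies in K.

ramifies in O_K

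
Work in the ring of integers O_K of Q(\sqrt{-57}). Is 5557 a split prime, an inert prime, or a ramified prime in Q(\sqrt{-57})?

Since -57 ≢ 1 mod 4, the ring of integers is ℤ[√-57] with discriminant 4·(-57) = -228.
5557 ∤ -228, so 5557 is unramified.
Compute (-57/5557) via Euler: 5500^((5557-1)/2) mod 5557 = 1, so (-57/5557) = 1.
Legendre symbol 1 ⇒ 5557 is split.

split — (5557) = 𝔭₁𝔭₂ with 𝔭₁ ≠ 𝔭₂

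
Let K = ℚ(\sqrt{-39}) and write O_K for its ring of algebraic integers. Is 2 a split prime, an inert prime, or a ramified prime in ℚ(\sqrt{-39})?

Since -39 ≡ 1 mod 4, the ring of integers is ℤ[(1+√-39)/2] with discriminant -39.
disc(K) = -39 is not divisible by 2; 2 is unramified.
For p = 2 with d ≡ 1 (mod 4): d mod 8 = 1, so 2 splits.

p splits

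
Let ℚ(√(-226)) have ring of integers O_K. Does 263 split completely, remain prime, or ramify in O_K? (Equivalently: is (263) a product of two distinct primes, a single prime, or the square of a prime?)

d = -226 ≡ 2 (mod 4), so O_K = ℤ[√-226] and disc(K) = 4d = -904.
263 ∤ -904, so 263 is unramified.
Compute (-226/263) via Euler: 37^((263-1)/2) mod 263 = 1, so (-226/263) = 1.
(-226/263) = 1, so 263 splits.

split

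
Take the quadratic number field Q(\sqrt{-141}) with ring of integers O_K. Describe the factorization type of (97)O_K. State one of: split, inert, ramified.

97 splits in O_K

d = -141 ≡ 3 (mod 4), so O_K = ℤ[√-141] and disc(K) = 4d = -564.
disc(K) = -564 is not divisible by 97; 97 is unramified.
Euler's criterion: (-141)^48 mod 97 = 1. Thus (-141|97) = 1.
d is a quadratic residue mod p, hence 97 splits in O_K.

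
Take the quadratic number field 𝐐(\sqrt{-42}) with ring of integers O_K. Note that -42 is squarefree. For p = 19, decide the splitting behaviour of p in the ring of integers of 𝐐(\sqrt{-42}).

inert — (19) stays prime in O_K

Since -42 ≢ 1 mod 4, the ring of integers is ℤ[√-42] with discriminant 4·(-42) = -168.
19 ∤ -168, so 19 is unramified.
Euler's criterion: (-42)^9 mod 19 = 18. Thus (-42|19) = -1.
d is a non-residue mod p, hence 19 remains inert in O_K.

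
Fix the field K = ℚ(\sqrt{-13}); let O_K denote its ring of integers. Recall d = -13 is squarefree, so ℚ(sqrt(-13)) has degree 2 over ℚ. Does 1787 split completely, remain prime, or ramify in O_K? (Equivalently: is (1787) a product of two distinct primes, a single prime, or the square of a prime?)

p splits

Since -13 ≢ 1 mod 4, the ring of integers is ℤ[√-13] with discriminant 4·(-13) = -52.
Since gcd(1787, -52) = 1 the prime 1787 does not ramify.
(-13/1787) = 1774^893 mod 1787 = 1, giving Legendre symbol 1.
Legendre symbol 1 ⇒ 1787 is split.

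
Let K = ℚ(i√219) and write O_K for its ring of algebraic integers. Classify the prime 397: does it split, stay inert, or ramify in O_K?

-219 mod 4 = 1, hence disc K = -219 and O_K = ℤ[(1+√-219)/2].
Since gcd(397, -219) = 1 the prime 397 does not ramify.
(-219/397) = 178^198 mod 397 = 1, giving Legendre symbol 1.
d is a quadratic residue mod p, hence 397 splits in O_K.

397 splits in O_K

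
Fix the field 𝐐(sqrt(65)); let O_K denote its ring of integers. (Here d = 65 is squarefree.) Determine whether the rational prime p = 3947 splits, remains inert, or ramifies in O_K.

p splits

65 mod 4 = 1, hence disc K = 65 and O_K = ℤ[(1+√65)/2].
disc(K) = 65 is not divisible by 3947; 3947 is unramified.
Euler's criterion: 65^1973 mod 3947 = 1. Thus (65|3947) = 1.
Legendre symbol 1 ⇒ 3947 is split.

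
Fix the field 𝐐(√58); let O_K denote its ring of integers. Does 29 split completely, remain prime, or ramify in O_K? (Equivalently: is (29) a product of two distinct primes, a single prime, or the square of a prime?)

d = 58 ≡ 2 (mod 4), so O_K = ℤ[√58] and disc(K) = 4d = 232.
Ramification test: 29 | 232. The prime 29 ramifies in K.

ramified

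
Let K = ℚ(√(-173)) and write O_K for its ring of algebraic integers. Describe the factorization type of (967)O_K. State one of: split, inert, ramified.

splits completely

Since -173 ≢ 1 mod 4, the ring of integers is ℤ[√-173] with discriminant 4·(-173) = -692.
Since gcd(967, -692) = 1 the prime 967 does not ramify.
(-173/967) = 794^483 mod 967 = 1, giving Legendre symbol 1.
d is a quadratic residue mod p, hence 967 splits in O_K.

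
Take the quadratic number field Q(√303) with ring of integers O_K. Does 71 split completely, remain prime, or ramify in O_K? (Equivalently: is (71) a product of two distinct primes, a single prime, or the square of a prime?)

d = 303 ≡ 3 (mod 4), so O_K = ℤ[√303] and disc(K) = 4d = 1212.
Since gcd(71, 1212) = 1 the prime 71 does not ramify.
Compute (303/71) via Euler: 19^((71-1)/2) mod 71 = 1, so (303/71) = 1.
d is a quadratic residue mod p, hence 71 splits in O_K.

split — (71) = 𝔭₁𝔭₂ with 𝔭₁ ≠ 𝔭₂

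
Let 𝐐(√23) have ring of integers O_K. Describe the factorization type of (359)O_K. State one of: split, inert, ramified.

Since 23 ≢ 1 mod 4, the ring of integers is ℤ[√23] with discriminant 4·23 = 92.
359 ∤ 92, so 359 is unramified.
Legendre symbol by Euler's criterion: (23/359) ≡ 23^179 ≡ 1 (mod 359), i.e. (23/359) = 1.
d is a quadratic residue mod p, hence 359 splits in O_K.

split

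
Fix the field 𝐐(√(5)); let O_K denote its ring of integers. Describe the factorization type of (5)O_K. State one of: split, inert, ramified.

Since 5 ≡ 1 mod 4, the ring of integers is ℤ[(1+√5)/2] with discriminant 5.
5 divides disc(K) = 5, so 5 ramifies.

ramifies in O_K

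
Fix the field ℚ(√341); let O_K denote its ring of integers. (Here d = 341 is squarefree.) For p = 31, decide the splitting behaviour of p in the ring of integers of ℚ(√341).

31 is ramified

Since 341 ≡ 1 mod 4, the ring of integers is ℤ[(1+√341)/2] with discriminant 341.
31 divides disc(K) = 341, so 31 ramifies.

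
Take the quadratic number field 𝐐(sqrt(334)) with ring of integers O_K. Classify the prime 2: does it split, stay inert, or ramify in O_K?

p ramifies

d = 334 ≡ 2 (mod 4), so O_K = ℤ[√334] and disc(K) = 4d = 1336.
disc(K) = 1336 = 2·668, so p = 2 is ramified.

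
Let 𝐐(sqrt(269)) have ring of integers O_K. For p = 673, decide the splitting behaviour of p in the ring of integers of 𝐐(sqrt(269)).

673 remains inert

d = 269 ≡ 1 (mod 4), so O_K = ℤ[(1+√269)/2] and disc(K) = d = 269.
disc(K) = 269 is not divisible by 673; 673 is unramified.
Euler's criterion: 269^336 mod 673 = 672. Thus (269|673) = -1.
Legendre symbol -1 ⇒ 673 is inert.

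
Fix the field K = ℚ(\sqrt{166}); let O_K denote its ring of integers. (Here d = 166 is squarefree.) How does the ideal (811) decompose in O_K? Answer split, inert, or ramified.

166 mod 4 = 2, hence disc K = 4·166 = 664 and O_K = ℤ[√166].
Since gcd(811, 664) = 1 the prime 811 does not ramify.
Euler's criterion: 166^405 mod 811 = 1. Thus (166|811) = 1.
d is a quadratic residue mod p, hence 811 splits in O_K.

p splits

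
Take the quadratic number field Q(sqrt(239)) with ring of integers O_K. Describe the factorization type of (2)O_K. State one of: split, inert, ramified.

p ramifies

239 mod 4 = 3, hence disc K = 4·239 = 956 and O_K = ℤ[√239].
disc(K) = 956 = 2·478, so p = 2 is ramified.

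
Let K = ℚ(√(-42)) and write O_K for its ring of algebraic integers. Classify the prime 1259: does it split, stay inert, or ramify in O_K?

split

Since -42 ≢ 1 mod 4, the ring of integers is ℤ[√-42] with discriminant 4·(-42) = -168.
1259 ∤ -168, so 1259 is unramified.
(-42/1259) = 1217^629 mod 1259 = 1, giving Legendre symbol 1.
Legendre symbol 1 ⇒ 1259 is split.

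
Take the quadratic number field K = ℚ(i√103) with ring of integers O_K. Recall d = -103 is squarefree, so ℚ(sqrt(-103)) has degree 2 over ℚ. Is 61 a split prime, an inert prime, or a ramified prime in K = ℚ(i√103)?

splits completely

d = -103 ≡ 1 (mod 4), so O_K = ℤ[(1+√-103)/2] and disc(K) = d = -103.
Since gcd(61, -103) = 1 the prime 61 does not ramify.
Compute (-103/61) via Euler: 19^((61-1)/2) mod 61 = 1, so (-103/61) = 1.
Legendre symbol 1 ⇒ 61 is split.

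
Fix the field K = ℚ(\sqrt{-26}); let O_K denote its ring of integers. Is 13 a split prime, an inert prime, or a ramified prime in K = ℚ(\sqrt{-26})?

ramified

Since -26 ≢ 1 mod 4, the ring of integers is ℤ[√-26] with discriminant 4·(-26) = -104.
Ramification test: 13 | -104. The prime 13 ramifies in K.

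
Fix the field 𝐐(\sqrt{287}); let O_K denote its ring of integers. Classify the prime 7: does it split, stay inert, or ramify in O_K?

d = 287 ≡ 3 (mod 4), so O_K = ℤ[√287] and disc(K) = 4d = 1148.
disc(K) = 1148 = 7·164, so p = 7 is ramified.

ramified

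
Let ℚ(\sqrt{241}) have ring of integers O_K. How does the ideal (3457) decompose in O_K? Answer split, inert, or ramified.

Since 241 ≡ 1 mod 4, the ring of integers is ℤ[(1+√241)/2] with discriminant 241.
disc(K) = 241 is not divisible by 3457; 3457 is unramified.
Legendre symbol by Euler's criterion: (241/3457) ≡ 241^1728 ≡ 1 (mod 3457), i.e. (241/3457) = 1.
d is a quadratic residue mod p, hence 3457 splits in O_K.

splits completely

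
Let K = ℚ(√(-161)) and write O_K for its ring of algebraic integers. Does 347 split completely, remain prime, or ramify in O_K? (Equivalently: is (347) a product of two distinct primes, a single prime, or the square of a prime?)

347 remains inert

Since -161 ≢ 1 mod 4, the ring of integers is ℤ[√-161] with discriminant 4·(-161) = -644.
Since gcd(347, -644) = 1 the prime 347 does not ramify.
Euler's criterion: (-161)^173 mod 347 = 346. Thus (-161|347) = -1.
d is a non-residue mod p, hence 347 remains inert in O_K.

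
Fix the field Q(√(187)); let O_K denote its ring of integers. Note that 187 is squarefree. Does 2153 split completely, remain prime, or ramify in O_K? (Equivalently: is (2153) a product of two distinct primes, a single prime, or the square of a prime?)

187 mod 4 = 3, hence disc K = 4·187 = 748 and O_K = ℤ[√187].
disc(K) = 748 is not divisible by 2153; 2153 is unramified.
Legendre symbol by Euler's criterion: (187/2153) ≡ 187^1076 ≡ 1 (mod 2153), i.e. (187/2153) = 1.
d is a quadratic residue mod p, hence 2153 splits in O_K.

splits completely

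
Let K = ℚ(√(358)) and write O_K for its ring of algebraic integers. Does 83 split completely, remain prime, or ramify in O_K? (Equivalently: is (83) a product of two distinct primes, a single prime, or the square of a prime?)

split — (83) = 𝔭₁𝔭₂ with 𝔭₁ ≠ 𝔭₂

d = 358 ≡ 2 (mod 4), so O_K = ℤ[√358] and disc(K) = 4d = 1432.
Since gcd(83, 1432) = 1 the prime 83 does not ramify.
Legendre symbol by Euler's criterion: (358/83) ≡ 358^41 ≡ 1 (mod 83), i.e. (358/83) = 1.
d is a quadratic residue mod p, hence 83 splits in O_K.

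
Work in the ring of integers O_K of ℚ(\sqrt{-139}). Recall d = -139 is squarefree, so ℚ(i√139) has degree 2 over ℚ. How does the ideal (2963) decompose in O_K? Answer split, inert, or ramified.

-139 mod 4 = 1, hence disc K = -139 and O_K = ℤ[(1+√-139)/2].
disc(K) = -139 is not divisible by 2963; 2963 is unramified.
Legendre symbol by Euler's criterion: (-139/2963) ≡ (-139)^1481 ≡ 1 (mod 2963), i.e. (-139/2963) = 1.
d is a quadratic residue mod p, hence 2963 splits in O_K.

split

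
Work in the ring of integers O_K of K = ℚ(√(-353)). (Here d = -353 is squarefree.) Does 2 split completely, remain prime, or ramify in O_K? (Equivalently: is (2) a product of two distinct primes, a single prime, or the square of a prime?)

Since -353 ≢ 1 mod 4, the ring of integers is ℤ[√-353] with discriminant 4·(-353) = -1412.
2 divides disc(K) = -1412, so 2 ramifies.

2 is ramified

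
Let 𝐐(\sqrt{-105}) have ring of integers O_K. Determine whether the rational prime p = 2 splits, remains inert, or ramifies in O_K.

ramified — (2) = 𝔭²

Since -105 ≢ 1 mod 4, the ring of integers is ℤ[√-105] with discriminant 4·(-105) = -420.
Ramification test: 2 | -420. The prime 2 ramifies in K.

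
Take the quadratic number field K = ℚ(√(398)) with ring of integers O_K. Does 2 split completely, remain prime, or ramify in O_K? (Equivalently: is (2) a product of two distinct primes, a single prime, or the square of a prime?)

Since 398 ≢ 1 mod 4, the ring of integers is ℤ[√398] with discriminant 4·398 = 1592.
disc(K) = 1592 = 2·796, so p = 2 is ramified.

ramifies in O_K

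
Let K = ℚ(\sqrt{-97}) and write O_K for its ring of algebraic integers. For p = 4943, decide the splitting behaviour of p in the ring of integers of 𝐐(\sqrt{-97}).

inert — (4943) stays prime in O_K

d = -97 ≡ 3 (mod 4), so O_K = ℤ[√-97] and disc(K) = 4d = -388.
4943 ∤ -388, so 4943 is unramified.
Euler's criterion: (-97)^2471 mod 4943 = 4942. Thus (-97|4943) = -1.
Legendre symbol -1 ⇒ 4943 is inert.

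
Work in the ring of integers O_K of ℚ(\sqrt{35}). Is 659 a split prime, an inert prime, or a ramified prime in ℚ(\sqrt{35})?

d = 35 ≡ 3 (mod 4), so O_K = ℤ[√35] and disc(K) = 4d = 140.
disc(K) = 140 is not divisible by 659; 659 is unramified.
Euler's criterion: 35^329 mod 659 = 658. Thus (35|659) = -1.
(35/659) = -1, so 659 is inert.

p is inert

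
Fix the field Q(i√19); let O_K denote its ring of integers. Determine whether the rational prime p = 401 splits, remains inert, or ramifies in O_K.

Since -19 ≡ 1 mod 4, the ring of integers is ℤ[(1+√-19)/2] with discriminant -19.
disc(K) = -19 is not divisible by 401; 401 is unramified.
Compute (-19/401) via Euler: 382^((401-1)/2) mod 401 = 400, so (-19/401) = -1.
d is a non-residue mod p, hence 401 remains inert in O_K.

p is inert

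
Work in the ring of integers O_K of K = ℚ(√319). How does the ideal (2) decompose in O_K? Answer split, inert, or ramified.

ramified

d = 319 ≡ 3 (mod 4), so O_K = ℤ[√319] and disc(K) = 4d = 1276.
2 divides disc(K) = 1276, so 2 ramifies.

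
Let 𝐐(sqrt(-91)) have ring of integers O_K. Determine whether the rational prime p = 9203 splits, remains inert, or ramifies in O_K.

-91 mod 4 = 1, hence disc K = -91 and O_K = ℤ[(1+√-91)/2].
9203 ∤ -91, so 9203 is unramified.
(-91/9203) = 9112^4601 mod 9203 = 9202, giving Legendre symbol -1.
(-91/9203) = -1, so 9203 is inert.

inert — (9203) stays prime in O_K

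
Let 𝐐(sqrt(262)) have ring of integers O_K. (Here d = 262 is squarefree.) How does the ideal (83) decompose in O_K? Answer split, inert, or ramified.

83 remains inert

262 mod 4 = 2, hence disc K = 4·262 = 1048 and O_K = ℤ[√262].
disc(K) = 1048 is not divisible by 83; 83 is unramified.
Compute (262/83) via Euler: 13^((83-1)/2) mod 83 = 82, so (262/83) = -1.
d is a non-residue mod p, hence 83 remains inert in O_K.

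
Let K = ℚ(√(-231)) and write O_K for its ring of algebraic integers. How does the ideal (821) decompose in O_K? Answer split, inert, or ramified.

splits completely

d = -231 ≡ 1 (mod 4), so O_K = ℤ[(1+√-231)/2] and disc(K) = d = -231.
disc(K) = -231 is not divisible by 821; 821 is unramified.
Compute (-231/821) via Euler: 590^((821-1)/2) mod 821 = 1, so (-231/821) = 1.
Legendre symbol 1 ⇒ 821 is split.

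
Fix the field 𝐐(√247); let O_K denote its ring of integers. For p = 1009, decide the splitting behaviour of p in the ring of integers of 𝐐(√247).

p splits

d = 247 ≡ 3 (mod 4), so O_K = ℤ[√247] and disc(K) = 4d = 988.
Since gcd(1009, 988) = 1 the prime 1009 does not ramify.
(247/1009) = 247^504 mod 1009 = 1, giving Legendre symbol 1.
(247/1009) = 1, so 1009 splits.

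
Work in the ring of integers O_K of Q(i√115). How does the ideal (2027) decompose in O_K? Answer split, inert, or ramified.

p is inert

d = -115 ≡ 1 (mod 4), so O_K = ℤ[(1+√-115)/2] and disc(K) = d = -115.
disc(K) = -115 is not divisible by 2027; 2027 is unramified.
(-115/2027) = 1912^1013 mod 2027 = 2026, giving Legendre symbol -1.
d is a non-residue mod p, hence 2027 remains inert in O_K.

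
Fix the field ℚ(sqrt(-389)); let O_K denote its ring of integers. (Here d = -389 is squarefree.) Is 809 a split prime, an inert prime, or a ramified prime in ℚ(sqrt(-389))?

Since -389 ≢ 1 mod 4, the ring of integers is ℤ[√-389] with discriminant 4·(-389) = -1556.
809 ∤ -1556, so 809 is unramified.
Legendre symbol by Euler's criterion: (-389/809) ≡ (-389)^404 ≡ 808 (mod 809), i.e. (-389/809) = -1.
(-389/809) = -1, so 809 is inert.

inert — (809) stays prime in O_K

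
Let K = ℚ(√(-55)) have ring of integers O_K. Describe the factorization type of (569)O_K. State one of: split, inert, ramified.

Since -55 ≡ 1 mod 4, the ring of integers is ℤ[(1+√-55)/2] with discriminant -55.
569 ∤ -55, so 569 is unramified.
(-55/569) = 514^284 mod 569 = 568, giving Legendre symbol -1.
(-55/569) = -1, so 569 is inert.

inert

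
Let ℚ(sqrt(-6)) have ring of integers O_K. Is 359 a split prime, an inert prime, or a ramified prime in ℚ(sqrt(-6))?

Since -6 ≢ 1 mod 4, the ring of integers is ℤ[√-6] with discriminant 4·(-6) = -24.
359 ∤ -24, so 359 is unramified.
Compute (-6/359) via Euler: 353^((359-1)/2) mod 359 = 358, so (-6/359) = -1.
d is a non-residue mod p, hence 359 remains inert in O_K.

inert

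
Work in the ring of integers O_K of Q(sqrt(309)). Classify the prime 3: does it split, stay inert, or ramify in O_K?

d = 309 ≡ 1 (mod 4), so O_K = ℤ[(1+√309)/2] and disc(K) = d = 309.
Ramification test: 3 | 309. The prime 3 ramifies in K.

ramified — (3) = 𝔭²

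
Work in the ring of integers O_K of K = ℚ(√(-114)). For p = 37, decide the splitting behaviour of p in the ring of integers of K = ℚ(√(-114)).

split — (37) = 𝔭₁𝔭₂ with 𝔭₁ ≠ 𝔭₂

Since -114 ≢ 1 mod 4, the ring of integers is ℤ[√-114] with discriminant 4·(-114) = -456.
disc(K) = -456 is not divisible by 37; 37 is unramified.
(-114/37) = 34^18 mod 37 = 1, giving Legendre symbol 1.
Legendre symbol 1 ⇒ 37 is split.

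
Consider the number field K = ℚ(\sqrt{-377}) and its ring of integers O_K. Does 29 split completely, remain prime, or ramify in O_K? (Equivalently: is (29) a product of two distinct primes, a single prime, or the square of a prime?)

29 is ramified

d = -377 ≡ 3 (mod 4), so O_K = ℤ[√-377] and disc(K) = 4d = -1508.
disc(K) = -1508 = 29·(-52), so p = 29 is ramified.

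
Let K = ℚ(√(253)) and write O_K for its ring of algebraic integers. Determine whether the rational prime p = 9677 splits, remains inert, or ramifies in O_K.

Since 253 ≡ 1 mod 4, the ring of integers is ℤ[(1+√253)/2] with discriminant 253.
Since gcd(9677, 253) = 1 the prime 9677 does not ramify.
Compute (253/9677) via Euler: 253^((9677-1)/2) mod 9677 = 1, so (253/9677) = 1.
Legendre symbol 1 ⇒ 9677 is split.

split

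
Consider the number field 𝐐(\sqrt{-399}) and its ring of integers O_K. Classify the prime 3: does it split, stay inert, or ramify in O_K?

3 is ramified

-399 mod 4 = 1, hence disc K = -399 and O_K = ℤ[(1+√-399)/2].
Ramification test: 3 | -399. The prime 3 ramifies in K.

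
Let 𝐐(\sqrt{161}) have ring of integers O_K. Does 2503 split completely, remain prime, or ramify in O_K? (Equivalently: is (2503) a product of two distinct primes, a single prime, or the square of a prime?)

inert — (2503) stays prime in O_K

161 mod 4 = 1, hence disc K = 161 and O_K = ℤ[(1+√161)/2].
disc(K) = 161 is not divisible by 2503; 2503 is unramified.
Legendre symbol by Euler's criterion: (161/2503) ≡ 161^1251 ≡ 2502 (mod 2503), i.e. (161/2503) = -1.
(161/2503) = -1, so 2503 is inert.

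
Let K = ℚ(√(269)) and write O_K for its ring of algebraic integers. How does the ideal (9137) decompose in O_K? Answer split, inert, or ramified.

p splits

Since 269 ≡ 1 mod 4, the ring of integers is ℤ[(1+√269)/2] with discriminant 269.
9137 ∤ 269, so 9137 is unramified.
Legendre symbol by Euler's criterion: (269/9137) ≡ 269^4568 ≡ 1 (mod 9137), i.e. (269/9137) = 1.
d is a quadratic residue mod p, hence 9137 splits in O_K.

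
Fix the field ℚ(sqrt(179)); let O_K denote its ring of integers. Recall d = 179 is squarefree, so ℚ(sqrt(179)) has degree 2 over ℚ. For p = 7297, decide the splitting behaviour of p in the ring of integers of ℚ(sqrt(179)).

d = 179 ≡ 3 (mod 4), so O_K = ℤ[√179] and disc(K) = 4d = 716.
7297 ∤ 716, so 7297 is unramified.
(179/7297) = 179^3648 mod 7297 = 7296, giving Legendre symbol -1.
d is a non-residue mod p, hence 7297 remains inert in O_K.

p is inert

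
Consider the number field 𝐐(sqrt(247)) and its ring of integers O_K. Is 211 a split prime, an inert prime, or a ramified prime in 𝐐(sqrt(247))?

split — (211) = 𝔭₁𝔭₂ with 𝔭₁ ≠ 𝔭₂

247 mod 4 = 3, hence disc K = 4·247 = 988 and O_K = ℤ[√247].
211 ∤ 988, so 211 is unramified.
Euler's criterion: 247^105 mod 211 = 1. Thus (247|211) = 1.
d is a quadratic residue mod p, hence 211 splits in O_K.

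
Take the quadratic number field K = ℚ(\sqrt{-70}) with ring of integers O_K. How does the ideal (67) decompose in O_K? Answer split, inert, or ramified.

67 splits in O_K

Since -70 ≢ 1 mod 4, the ring of integers is ℤ[√-70] with discriminant 4·(-70) = -280.
67 ∤ -280, so 67 is unramified.
Compute (-70/67) via Euler: 64^((67-1)/2) mod 67 = 1, so (-70/67) = 1.
(-70/67) = 1, so 67 splits.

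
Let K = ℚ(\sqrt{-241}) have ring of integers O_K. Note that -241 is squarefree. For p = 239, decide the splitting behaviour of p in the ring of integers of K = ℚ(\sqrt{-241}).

239 remains inert

Since -241 ≢ 1 mod 4, the ring of integers is ℤ[√-241] with discriminant 4·(-241) = -964.
239 ∤ -964, so 239 is unramified.
(-241/239) = 237^119 mod 239 = 238, giving Legendre symbol -1.
(-241/239) = -1, so 239 is inert.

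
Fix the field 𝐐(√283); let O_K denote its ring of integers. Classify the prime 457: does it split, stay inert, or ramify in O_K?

d = 283 ≡ 3 (mod 4), so O_K = ℤ[√283] and disc(K) = 4d = 1132.
disc(K) = 1132 is not divisible by 457; 457 is unramified.
(283/457) = 283^228 mod 457 = 1, giving Legendre symbol 1.
(283/457) = 1, so 457 splits.

p splits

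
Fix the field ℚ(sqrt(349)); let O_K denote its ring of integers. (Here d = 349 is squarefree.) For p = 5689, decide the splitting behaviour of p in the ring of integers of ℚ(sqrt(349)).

inert — (5689) stays prime in O_K

349 mod 4 = 1, hence disc K = 349 and O_K = ℤ[(1+√349)/2].
5689 ∤ 349, so 5689 is unramified.
Euler's criterion: 349^2844 mod 5689 = 5688. Thus (349|5689) = -1.
(349/5689) = -1, so 5689 is inert.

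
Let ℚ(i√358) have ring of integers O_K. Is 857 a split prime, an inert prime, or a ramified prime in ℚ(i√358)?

857 splits in O_K

d = -358 ≡ 2 (mod 4), so O_K = ℤ[√-358] and disc(K) = 4d = -1432.
Since gcd(857, -1432) = 1 the prime 857 does not ramify.
Compute (-358/857) via Euler: 499^((857-1)/2) mod 857 = 1, so (-358/857) = 1.
Legendre symbol 1 ⇒ 857 is split.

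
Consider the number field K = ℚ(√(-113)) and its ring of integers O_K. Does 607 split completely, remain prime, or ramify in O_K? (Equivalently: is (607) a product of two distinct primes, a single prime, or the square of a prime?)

d = -113 ≡ 3 (mod 4), so O_K = ℤ[√-113] and disc(K) = 4d = -452.
607 ∤ -452, so 607 is unramified.
Compute (-113/607) via Euler: 494^((607-1)/2) mod 607 = 1, so (-113/607) = 1.
Legendre symbol 1 ⇒ 607 is split.

607 splits in O_K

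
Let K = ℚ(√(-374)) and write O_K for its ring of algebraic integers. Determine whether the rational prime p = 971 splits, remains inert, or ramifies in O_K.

inert

d = -374 ≡ 2 (mod 4), so O_K = ℤ[√-374] and disc(K) = 4d = -1496.
971 ∤ -1496, so 971 is unramified.
Legendre symbol by Euler's criterion: (-374/971) ≡ (-374)^485 ≡ 970 (mod 971), i.e. (-374/971) = -1.
d is a non-residue mod p, hence 971 remains inert in O_K.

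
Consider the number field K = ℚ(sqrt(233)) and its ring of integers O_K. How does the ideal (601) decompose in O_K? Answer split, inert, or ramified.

601 splits in O_K

233 mod 4 = 1, hence disc K = 233 and O_K = ℤ[(1+√233)/2].
Since gcd(601, 233) = 1 the prime 601 does not ramify.
Euler's criterion: 233^300 mod 601 = 1. Thus (233|601) = 1.
d is a quadratic residue mod p, hence 601 splits in O_K.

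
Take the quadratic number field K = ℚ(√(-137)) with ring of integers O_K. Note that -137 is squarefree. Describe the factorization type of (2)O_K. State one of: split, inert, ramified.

d = -137 ≡ 3 (mod 4), so O_K = ℤ[√-137] and disc(K) = 4d = -548.
Ramification test: 2 | -548. The prime 2 ramifies in K.

ramifies in O_K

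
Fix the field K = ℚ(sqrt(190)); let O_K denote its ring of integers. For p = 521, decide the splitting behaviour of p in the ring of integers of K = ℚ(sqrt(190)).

Since 190 ≢ 1 mod 4, the ring of integers is ℤ[√190] with discriminant 4·190 = 760.
disc(K) = 760 is not divisible by 521; 521 is unramified.
Compute (190/521) via Euler: 190^((521-1)/2) mod 521 = 520, so (190/521) = -1.
Legendre symbol -1 ⇒ 521 is inert.

inert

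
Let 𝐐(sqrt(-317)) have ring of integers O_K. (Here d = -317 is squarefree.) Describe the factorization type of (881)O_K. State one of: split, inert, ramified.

d = -317 ≡ 3 (mod 4), so O_K = ℤ[√-317] and disc(K) = 4d = -1268.
881 ∤ -1268, so 881 is unramified.
Compute (-317/881) via Euler: 564^((881-1)/2) mod 881 = 1, so (-317/881) = 1.
Legendre symbol 1 ⇒ 881 is split.

splits completely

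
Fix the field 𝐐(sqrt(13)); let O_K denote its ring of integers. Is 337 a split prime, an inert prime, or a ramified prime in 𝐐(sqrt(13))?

splits completely

13 mod 4 = 1, hence disc K = 13 and O_K = ℤ[(1+√13)/2].
337 ∤ 13, so 337 is unramified.
Legendre symbol by Euler's criterion: (13/337) ≡ 13^168 ≡ 1 (mod 337), i.e. (13/337) = 1.
Legendre symbol 1 ⇒ 337 is split.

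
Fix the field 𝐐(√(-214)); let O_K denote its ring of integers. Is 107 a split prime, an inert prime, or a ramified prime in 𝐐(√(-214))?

107 is ramified

Since -214 ≢ 1 mod 4, the ring of integers is ℤ[√-214] with discriminant 4·(-214) = -856.
107 divides disc(K) = -856, so 107 ramifies.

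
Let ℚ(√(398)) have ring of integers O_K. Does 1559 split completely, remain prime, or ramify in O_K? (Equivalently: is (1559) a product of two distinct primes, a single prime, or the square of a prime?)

split

Since 398 ≢ 1 mod 4, the ring of integers is ℤ[√398] with discriminant 4·398 = 1592.
disc(K) = 1592 is not divisible by 1559; 1559 is unramified.
(398/1559) = 398^779 mod 1559 = 1, giving Legendre symbol 1.
Legendre symbol 1 ⇒ 1559 is split.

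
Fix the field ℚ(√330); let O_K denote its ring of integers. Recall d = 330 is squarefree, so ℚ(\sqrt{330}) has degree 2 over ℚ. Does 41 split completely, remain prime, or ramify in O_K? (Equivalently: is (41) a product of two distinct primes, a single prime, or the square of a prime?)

splits completely

Since 330 ≢ 1 mod 4, the ring of integers is ℤ[√330] with discriminant 4·330 = 1320.
41 ∤ 1320, so 41 is unramified.
(330/41) = 2^20 mod 41 = 1, giving Legendre symbol 1.
Legendre symbol 1 ⇒ 41 is split.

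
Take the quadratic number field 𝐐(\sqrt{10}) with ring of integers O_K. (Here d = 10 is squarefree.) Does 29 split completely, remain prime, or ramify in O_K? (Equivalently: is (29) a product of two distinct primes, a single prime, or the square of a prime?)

inert — (29) stays prime in O_K

10 mod 4 = 2, hence disc K = 4·10 = 40 and O_K = ℤ[√10].
disc(K) = 40 is not divisible by 29; 29 is unramified.
Legendre symbol by Euler's criterion: (10/29) ≡ 10^14 ≡ 28 (mod 29), i.e. (10/29) = -1.
(10/29) = -1, so 29 is inert.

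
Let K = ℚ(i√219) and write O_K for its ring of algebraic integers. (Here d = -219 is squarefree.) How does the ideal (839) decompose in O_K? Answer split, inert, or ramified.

inert — (839) stays prime in O_K

-219 mod 4 = 1, hence disc K = -219 and O_K = ℤ[(1+√-219)/2].
839 ∤ -219, so 839 is unramified.
Euler's criterion: (-219)^419 mod 839 = 838. Thus (-219|839) = -1.
d is a non-residue mod p, hence 839 remains inert in O_K.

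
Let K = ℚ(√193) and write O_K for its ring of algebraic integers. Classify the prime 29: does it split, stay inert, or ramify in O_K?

Since 193 ≡ 1 mod 4, the ring of integers is ℤ[(1+√193)/2] with discriminant 193.
Since gcd(29, 193) = 1 the prime 29 does not ramify.
(193/29) = 19^14 mod 29 = 28, giving Legendre symbol -1.
Legendre symbol -1 ⇒ 29 is inert.

inert — (29) stays prime in O_K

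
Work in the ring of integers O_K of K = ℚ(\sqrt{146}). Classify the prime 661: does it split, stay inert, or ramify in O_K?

p is inert

146 mod 4 = 2, hence disc K = 4·146 = 584 and O_K = ℤ[√146].
661 ∤ 584, so 661 is unramified.
Compute (146/661) via Euler: 146^((661-1)/2) mod 661 = 660, so (146/661) = -1.
d is a non-residue mod p, hence 661 remains inert in O_K.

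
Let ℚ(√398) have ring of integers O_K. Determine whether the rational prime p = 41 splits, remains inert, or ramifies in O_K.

p is inert

d = 398 ≡ 2 (mod 4), so O_K = ℤ[√398] and disc(K) = 4d = 1592.
disc(K) = 1592 is not divisible by 41; 41 is unramified.
Compute (398/41) via Euler: 29^((41-1)/2) mod 41 = 40, so (398/41) = -1.
(398/41) = -1, so 41 is inert.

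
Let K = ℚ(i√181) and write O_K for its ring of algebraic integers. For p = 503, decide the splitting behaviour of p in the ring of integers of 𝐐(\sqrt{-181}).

Since -181 ≢ 1 mod 4, the ring of integers is ℤ[√-181] with discriminant 4·(-181) = -724.
503 ∤ -724, so 503 is unramified.
Euler's criterion: (-181)^251 mod 503 = 1. Thus (-181|503) = 1.
Legendre symbol 1 ⇒ 503 is split.

split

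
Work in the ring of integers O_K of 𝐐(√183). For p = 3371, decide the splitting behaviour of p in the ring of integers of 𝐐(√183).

3371 splits in O_K

d = 183 ≡ 3 (mod 4), so O_K = ℤ[√183] and disc(K) = 4d = 732.
3371 ∤ 732, so 3371 is unramified.
(183/3371) = 183^1685 mod 3371 = 1, giving Legendre symbol 1.
(183/3371) = 1, so 3371 splits.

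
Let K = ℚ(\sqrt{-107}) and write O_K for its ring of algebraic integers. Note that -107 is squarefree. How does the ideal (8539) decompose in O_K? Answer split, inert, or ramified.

Since -107 ≡ 1 mod 4, the ring of integers is ℤ[(1+√-107)/2] with discriminant -107.
8539 ∤ -107, so 8539 is unramified.
Compute (-107/8539) via Euler: 8432^((8539-1)/2) mod 8539 = 1, so (-107/8539) = 1.
Legendre symbol 1 ⇒ 8539 is split.

splits completely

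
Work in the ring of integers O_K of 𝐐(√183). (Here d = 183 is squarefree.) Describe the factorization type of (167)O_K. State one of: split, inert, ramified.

Since 183 ≢ 1 mod 4, the ring of integers is ℤ[√183] with discriminant 4·183 = 732.
disc(K) = 732 is not divisible by 167; 167 is unramified.
Legendre symbol by Euler's criterion: (183/167) ≡ 183^83 ≡ 1 (mod 167), i.e. (183/167) = 1.
(183/167) = 1, so 167 splits.

p splits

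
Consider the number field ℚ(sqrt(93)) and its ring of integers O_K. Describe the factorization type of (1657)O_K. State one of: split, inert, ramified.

93 mod 4 = 1, hence disc K = 93 and O_K = ℤ[(1+√93)/2].
Since gcd(1657, 93) = 1 the prime 1657 does not ramify.
Compute (93/1657) via Euler: 93^((1657-1)/2) mod 1657 = 1, so (93/1657) = 1.
d is a quadratic residue mod p, hence 1657 splits in O_K.

split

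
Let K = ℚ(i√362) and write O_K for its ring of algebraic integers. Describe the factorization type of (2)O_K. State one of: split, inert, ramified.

Since -362 ≢ 1 mod 4, the ring of integers is ℤ[√-362] with discriminant 4·(-362) = -1448.
2 divides disc(K) = -1448, so 2 ramifies.

2 is ramified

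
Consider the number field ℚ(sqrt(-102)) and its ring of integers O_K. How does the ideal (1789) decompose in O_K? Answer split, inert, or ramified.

-102 mod 4 = 2, hence disc K = 4·(-102) = -408 and O_K = ℤ[√-102].
disc(K) = -408 is not divisible by 1789; 1789 is unramified.
Legendre symbol by Euler's criterion: (-102/1789) ≡ (-102)^894 ≡ 1788 (mod 1789), i.e. (-102/1789) = -1.
(-102/1789) = -1, so 1789 is inert.

1789 remains inert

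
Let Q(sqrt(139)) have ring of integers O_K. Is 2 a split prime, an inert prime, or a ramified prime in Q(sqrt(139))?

Since 139 ≢ 1 mod 4, the ring of integers is ℤ[√139] with discriminant 4·139 = 556.
disc(K) = 556 = 2·278, so p = 2 is ramified.

ramified — (2) = 𝔭²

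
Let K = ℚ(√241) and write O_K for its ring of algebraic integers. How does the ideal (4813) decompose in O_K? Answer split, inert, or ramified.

241 mod 4 = 1, hence disc K = 241 and O_K = ℤ[(1+√241)/2].
Since gcd(4813, 241) = 1 the prime 4813 does not ramify.
Legendre symbol by Euler's criterion: (241/4813) ≡ 241^2406 ≡ 4812 (mod 4813), i.e. (241/4813) = -1.
d is a non-residue mod p, hence 4813 remains inert in O_K.

4813 remains inert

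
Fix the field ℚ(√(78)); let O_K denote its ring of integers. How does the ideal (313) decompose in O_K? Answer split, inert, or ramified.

split — (313) = 𝔭₁𝔭₂ with 𝔭₁ ≠ 𝔭₂

78 mod 4 = 2, hence disc K = 4·78 = 312 and O_K = ℤ[√78].
313 ∤ 312, so 313 is unramified.
Compute (78/313) via Euler: 78^((313-1)/2) mod 313 = 1, so (78/313) = 1.
(78/313) = 1, so 313 splits.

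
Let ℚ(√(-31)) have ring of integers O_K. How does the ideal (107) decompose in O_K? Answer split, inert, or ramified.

107 splits in O_K

-31 mod 4 = 1, hence disc K = -31 and O_K = ℤ[(1+√-31)/2].
Since gcd(107, -31) = 1 the prime 107 does not ramify.
Compute (-31/107) via Euler: 76^((107-1)/2) mod 107 = 1, so (-31/107) = 1.
d is a quadratic residue mod p, hence 107 splits in O_K.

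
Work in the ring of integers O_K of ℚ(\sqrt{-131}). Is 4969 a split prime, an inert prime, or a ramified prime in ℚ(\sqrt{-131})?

Since -131 ≡ 1 mod 4, the ring of integers is ℤ[(1+√-131)/2] with discriminant -131.
disc(K) = -131 is not divisible by 4969; 4969 is unramified.
Compute (-131/4969) via Euler: 4838^((4969-1)/2) mod 4969 = 4968, so (-131/4969) = -1.
Legendre symbol -1 ⇒ 4969 is inert.

inert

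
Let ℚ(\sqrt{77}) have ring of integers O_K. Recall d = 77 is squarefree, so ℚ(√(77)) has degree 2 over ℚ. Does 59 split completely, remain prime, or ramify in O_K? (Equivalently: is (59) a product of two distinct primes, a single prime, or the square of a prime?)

Since 77 ≡ 1 mod 4, the ring of integers is ℤ[(1+√77)/2] with discriminant 77.
Since gcd(59, 77) = 1 the prime 59 does not ramify.
Legendre symbol by Euler's criterion: (77/59) ≡ 77^29 ≡ 58 (mod 59), i.e. (77/59) = -1.
Legendre symbol -1 ⇒ 59 is inert.

59 remains inert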